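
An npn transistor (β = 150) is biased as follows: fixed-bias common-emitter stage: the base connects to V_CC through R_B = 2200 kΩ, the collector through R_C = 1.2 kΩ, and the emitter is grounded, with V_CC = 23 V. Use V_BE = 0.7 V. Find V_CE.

Base loop: V_CC = I_B·R_B + V_BE, so I_B = (23 − 0.7)/2200 kΩ = 0.0101 mA.
In the active region I_C = β·I_B = 150 × 0.0101 = 1.52 mA.
Collector loop: V_CE = V_CC − I_C·R_C = 23 − 1.52×1.2 = 21.2 V.
Since V_CE = 21.2 V > V_CE(sat) ≈ 0.2 V, the transistor is in the active region as assumed.

V_CE ≈ 21 V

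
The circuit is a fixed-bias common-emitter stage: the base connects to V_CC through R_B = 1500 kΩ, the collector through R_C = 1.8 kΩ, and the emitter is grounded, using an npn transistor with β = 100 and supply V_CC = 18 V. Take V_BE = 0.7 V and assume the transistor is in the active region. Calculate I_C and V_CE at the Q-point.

Base loop: V_CC = I_B·R_B + V_BE, so I_B = (18 − 0.7)/1500 kΩ = 0.0115 mA.
In the active region I_C = β·I_B = 100 × 0.0115 = 1.15 mA.
Collector loop: V_CE = V_CC − I_C·R_C = 18 − 1.15×1.8 = 15.9 V.
Since V_CE = 15.9 V > V_CE(sat) ≈ 0.2 V, the transistor is in the active region as assumed.

I_C ≈ 1.2 mA, V_CE ≈ 16 V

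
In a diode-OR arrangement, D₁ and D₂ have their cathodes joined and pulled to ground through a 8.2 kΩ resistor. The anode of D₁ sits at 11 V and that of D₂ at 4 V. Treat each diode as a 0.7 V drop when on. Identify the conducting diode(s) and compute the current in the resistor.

Only D₁ conducts; I_R ≈ 1.3 mA

Assume both conduct. Then node N would need to be at both 11−0.7 = 10.3 V and 4−0.7 = 3.3 V, which is impossible.
Assume only D₁ conducts: V_N = 11 − 0.7 = 10.3 V, so I_R = 10.3/8.2 = 1.26 mA.
Check D₂: its anode-to-cathode voltage is 4 − 10.3 = -6.3 V < 0.7 V, so it is off. The assumption is consistent.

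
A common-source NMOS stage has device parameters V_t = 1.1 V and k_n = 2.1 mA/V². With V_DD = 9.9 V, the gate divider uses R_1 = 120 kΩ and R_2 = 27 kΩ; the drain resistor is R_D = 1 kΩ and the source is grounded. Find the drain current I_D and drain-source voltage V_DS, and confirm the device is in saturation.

I_D ≈ 0.54 mA, V_DS ≈ 9.4 V

V_G = V_DD·R_2/(R_1+R_2) = 9.9×27/147 = 1.82 V. With the source grounded, V_GS = V_G = 1.82 V.
Assume saturation: I_D = (k_n/2)(V_GS − V_t)² = (2.1/2)×(1.82 − 1.1)² = 1.05×0.718² = 0.542 mA.
V_DS = V_DD − I_D·R_D = 9.9 − 0.542×1 = 9.36 V.
Saturation requires V_DS ≥ V_GS − V_t = 0.718 V; 9.36 ≥ 0.718 ✓.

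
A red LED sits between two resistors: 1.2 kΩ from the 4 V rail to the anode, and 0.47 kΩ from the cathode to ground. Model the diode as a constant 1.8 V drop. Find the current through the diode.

I ≈ 1.3 mA

The two resistors are in series with the diode, so KVL gives 4 = I·1.2 + 1.8 + I·0.47.
I = (4 − 1.8) / (1.2 + 0.47) kΩ = 2.2 / 1.67 = 1.32 mA.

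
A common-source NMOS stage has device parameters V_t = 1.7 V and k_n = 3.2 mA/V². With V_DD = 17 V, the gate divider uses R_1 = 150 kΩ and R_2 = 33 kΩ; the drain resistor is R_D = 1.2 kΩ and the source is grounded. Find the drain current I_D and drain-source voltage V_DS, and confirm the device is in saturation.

V_G = V_DD·R_2/(R_1+R_2) = 17×33/183 = 3.07 V. With the source grounded, V_GS = V_G = 3.07 V.
Assume saturation: I_D = (k_n/2)(V_GS − V_t)² = (3.2/2)×(3.07 − 1.7)² = 1.6×1.37² = 2.98 mA.
V_DS = V_DD − I_D·R_D = 17 − 2.98×1.2 = 13.4 V.
Saturation requires V_DS ≥ V_GS − V_t = 1.37 V; 13.4 ≥ 1.37 ✓.

I_D ≈ 3 mA, V_DS ≈ 13 V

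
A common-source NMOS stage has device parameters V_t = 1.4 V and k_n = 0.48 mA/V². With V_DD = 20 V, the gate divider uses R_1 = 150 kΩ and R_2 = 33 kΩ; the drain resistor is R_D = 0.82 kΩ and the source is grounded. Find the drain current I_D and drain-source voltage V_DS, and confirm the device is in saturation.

I_D ≈ 1.2 mA, V_DS ≈ 19 V

V_G = V_DD·R_2/(R_1+R_2) = 20×33/183 = 3.61 V. With the source grounded, V_GS = V_G = 3.61 V.
Assume saturation: I_D = (k_n/2)(V_GS − V_t)² = (0.48/2)×(3.61 − 1.4)² = 0.24×2.21² = 1.17 mA.
V_DS = V_DD − I_D·R_D = 20 − 1.17×0.82 = 19 V.
Saturation requires V_DS ≥ V_GS − V_t = 2.21 V; 19 ≥ 2.21 ✓.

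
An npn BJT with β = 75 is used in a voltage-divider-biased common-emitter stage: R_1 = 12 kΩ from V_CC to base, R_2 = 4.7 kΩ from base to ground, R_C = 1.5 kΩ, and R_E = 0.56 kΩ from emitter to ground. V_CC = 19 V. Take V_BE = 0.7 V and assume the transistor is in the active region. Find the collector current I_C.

I_C ≈ 7.6 mA

Thevenize the base divider: V_Th = V_CC·R_2/(R_1+R_2) = 19×4.7/16.7 = 5.35 V, R_Th = R_1‖R_2 = 3.38 kΩ.
Base-emitter loop: V_Th = I_B·R_Th + V_BE + (β+1)I_B·R_E, so I_B = (5.35 − 0.7) / (3.38 + 76×0.56) = 0.101 mA.
I_C = β·I_B = 75×0.101 = 7.59 mA, and I_E = (β+1)I_B = 7.69 mA.
V_CE = V_CC − I_C·R_C − I_E·R_E = 19 − 7.59×1.5 − 7.69×0.56 = 3.31 V.
V_CE = 3.31 V > 0.2 V confirms active-region operation.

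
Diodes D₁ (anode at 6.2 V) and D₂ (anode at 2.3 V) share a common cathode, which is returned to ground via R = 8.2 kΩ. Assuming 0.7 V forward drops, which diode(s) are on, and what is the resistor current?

Only D₁ conducts; I_R ≈ 0.67 mA

Assume both conduct. Then node N would need to be at both 6.2−0.7 = 5.5 V and 2.3−0.7 = 1.6 V, which is impossible.
Assume only D₁ conducts: V_N = 6.2 − 0.7 = 5.5 V, so I_R = 5.5/8.2 = 0.671 mA.
Check D₂: its anode-to-cathode voltage is 2.3 − 5.5 = -3.2 V < 0.7 V, so it is off. The assumption is consistent.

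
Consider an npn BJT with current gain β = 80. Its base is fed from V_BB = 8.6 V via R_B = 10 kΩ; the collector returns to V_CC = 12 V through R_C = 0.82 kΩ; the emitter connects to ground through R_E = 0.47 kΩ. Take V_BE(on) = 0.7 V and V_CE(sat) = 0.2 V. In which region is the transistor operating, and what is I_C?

Assume active: I_B = (8.6 − 0.7)/(10 + 81×0.47) = 0.164 mA, I_C = β·I_B = 13.1 mA.
Then V_CE = 12 − 13.1×0.82 − 13.3×0.47 = -5.04 V < 0.2 V — the active assumption fails.
Re-solve with V_CE = 0.2 V. KCL at the emitter: V_E/R_E = (V_BB−0.7−V_E)/R_B + (V_CC−0.2−V_E)/R_C, giving V_E = 4.4 V.
I_C = (V_CC − 0.2 − V_E)/R_C = (11.8 − 4.4)/0.82 = 9.02 mA.
Check: I_B = (7.9 − 4.4)/10 = 0.35 mA, and β·I_B = 28 mA > I_C, confirming saturation.

saturation; I_C ≈ 9 mA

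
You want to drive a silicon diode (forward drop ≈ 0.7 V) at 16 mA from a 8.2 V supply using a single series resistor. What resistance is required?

R ≈ 0.47 kΩ

The resistor drops V_S − V_D = 8.2 − 0.7 = 7.5 V at 16 mA.
R = 7.5 V / 16 mA = 0.469 kΩ.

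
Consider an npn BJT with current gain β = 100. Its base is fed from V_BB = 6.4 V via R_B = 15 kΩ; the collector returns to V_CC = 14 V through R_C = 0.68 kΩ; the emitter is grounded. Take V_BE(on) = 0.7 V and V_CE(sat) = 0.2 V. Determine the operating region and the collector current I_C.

Assume active: I_B = (6.4 − 0.7)/15 = 0.38 mA, giving I_C = β·I_B = 38 mA.
But then V_CE = 14 − 38×0.68 = -11.8 V < V_CE(sat) = 0.2 V — impossible in the active region.
So the transistor is saturated. With V_CE = 0.2 V, I_C = (V_CC − 0.2)/R_C = 13.8/0.68 = 20.3 mA.
Check: β·I_B = 38 mA > I_C = 20.3 mA, confirming saturation.

saturation; I_C ≈ 20 mA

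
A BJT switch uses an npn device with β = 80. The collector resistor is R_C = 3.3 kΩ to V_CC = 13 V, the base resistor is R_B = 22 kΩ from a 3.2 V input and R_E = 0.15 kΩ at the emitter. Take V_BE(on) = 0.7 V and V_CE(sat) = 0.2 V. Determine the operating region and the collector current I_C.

Assume active: I_B = (3.2 − 0.7)/(22 + 81×0.15) = 0.0732 mA, I_C = β·I_B = 5.86 mA.
Then V_CE = 13 − 5.86×3.3 − 5.93×0.15 = -7.22 V < 0.2 V — the active assumption fails.
Re-solve with V_CE = 0.2 V. KCL at the emitter: V_E/R_E = (V_BB−0.7−V_E)/R_B + (V_CC−0.2−V_E)/R_C, giving V_E = 0.569 V.
I_C = (V_CC − 0.2 − V_E)/R_C = (12.8 − 0.569)/3.3 = 3.71 mA.
Check: I_B = (2.5 − 0.569)/22 = 0.0878 mA, and β·I_B = 7.02 mA > I_C, confirming saturation.

saturation; I_C ≈ 3.7 mA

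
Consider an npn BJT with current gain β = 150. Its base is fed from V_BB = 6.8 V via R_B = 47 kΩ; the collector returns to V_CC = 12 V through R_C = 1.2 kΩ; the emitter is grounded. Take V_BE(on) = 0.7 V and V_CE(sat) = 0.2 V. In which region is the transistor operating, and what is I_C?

saturation; I_C ≈ 9.8 mA

Assume active: I_B = (6.8 − 0.7)/47 = 0.13 mA, giving I_C = β·I_B = 19.5 mA.
But then V_CE = 12 − 19.5×1.2 = -11.4 V < V_CE(sat) = 0.2 V — impossible in the active region.
So the transistor is saturated. With V_CE = 0.2 V, I_C = (V_CC − 0.2)/R_C = 11.8/1.2 = 9.83 mA.
Check: β·I_B = 19.5 mA > I_C = 9.83 mA, confirming saturation.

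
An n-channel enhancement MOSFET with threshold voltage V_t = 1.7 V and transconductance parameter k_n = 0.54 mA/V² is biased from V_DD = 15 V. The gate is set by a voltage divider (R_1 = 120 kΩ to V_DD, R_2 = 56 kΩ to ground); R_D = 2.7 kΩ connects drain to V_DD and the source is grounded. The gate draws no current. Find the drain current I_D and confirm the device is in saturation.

V_G = V_DD·R_2/(R_1+R_2) = 15×56/176 = 4.77 V. With the source grounded, V_GS = V_G = 4.77 V.
Assume saturation: I_D = (k_n/2)(V_GS − V_t)² = (0.54/2)×(4.77 − 1.7)² = 0.27×3.07² = 2.55 mA.
V_DS = V_DD − I_D·R_D = 15 − 2.55×2.7 = 8.12 V.
Saturation requires V_DS ≥ V_GS − V_t = 3.07 V; 8.12 ≥ 3.07 ✓.

I_D ≈ 2.5 mA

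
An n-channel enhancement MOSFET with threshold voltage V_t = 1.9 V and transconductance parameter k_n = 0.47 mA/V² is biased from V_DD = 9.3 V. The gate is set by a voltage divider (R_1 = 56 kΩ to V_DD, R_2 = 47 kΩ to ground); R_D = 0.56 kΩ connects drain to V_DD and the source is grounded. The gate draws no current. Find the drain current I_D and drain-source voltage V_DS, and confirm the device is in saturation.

V_G = V_DD·R_2/(R_1+R_2) = 9.3×47/103 = 4.24 V. With the source grounded, V_GS = V_G = 4.24 V.
Assume saturation: I_D = (k_n/2)(V_GS − V_t)² = (0.47/2)×(4.24 − 1.9)² = 0.235×2.34² = 1.29 mA.
V_DS = V_DD − I_D·R_D = 9.3 − 1.29×0.56 = 8.58 V.
Saturation requires V_DS ≥ V_GS − V_t = 2.34 V; 8.58 ≥ 2.34 ✓.

I_D ≈ 1.3 mA, V_DS ≈ 8.6 V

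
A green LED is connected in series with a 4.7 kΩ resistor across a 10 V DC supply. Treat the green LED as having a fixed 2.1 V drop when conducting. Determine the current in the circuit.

I ≈ 1.7 mA

KVL around the loop: 10 = V_D + I·R = 2.1 + I × 4.7 kΩ.
So I = (10 − 2.1) / 4.7 kΩ = 7.9 / 4.7 = 1.68 mA.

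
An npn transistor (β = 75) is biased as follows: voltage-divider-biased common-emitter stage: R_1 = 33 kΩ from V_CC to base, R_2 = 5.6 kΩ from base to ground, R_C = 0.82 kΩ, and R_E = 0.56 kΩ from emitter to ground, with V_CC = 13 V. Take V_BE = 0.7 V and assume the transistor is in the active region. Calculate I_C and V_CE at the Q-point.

I_C ≈ 1.9 mA, V_CE ≈ 10 V

Thevenize the base divider: V_Th = V_CC·R_2/(R_1+R_2) = 13×5.6/38.6 = 1.89 V, R_Th = R_1‖R_2 = 4.79 kΩ.
Base-emitter loop: V_Th = I_B·R_Th + V_BE + (β+1)I_B·R_E, so I_B = (1.89 − 0.7) / (4.79 + 76×0.56) = 0.025 mA.
I_C = β·I_B = 75×0.025 = 1.88 mA, and I_E = (β+1)I_B = 1.9 mA.
V_CE = V_CC − I_C·R_C − I_E·R_E = 13 − 1.88×0.82 − 1.9×0.56 = 10.4 V.
V_CE = 10.4 V > 0.2 V confirms active-region operation.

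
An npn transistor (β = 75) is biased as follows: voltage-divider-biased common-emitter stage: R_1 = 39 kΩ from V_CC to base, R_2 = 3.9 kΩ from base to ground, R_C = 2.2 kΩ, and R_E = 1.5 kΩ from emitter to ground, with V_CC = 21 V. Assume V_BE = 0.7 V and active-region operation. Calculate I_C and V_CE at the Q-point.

Thevenize the base divider: V_Th = V_CC·R_2/(R_1+R_2) = 21×3.9/42.9 = 1.91 V, R_Th = R_1‖R_2 = 3.55 kΩ.
Base-emitter loop: V_Th = I_B·R_Th + V_BE + (β+1)I_B·R_E, so I_B = (1.91 − 0.7) / (3.55 + 76×1.5) = 0.0103 mA.
I_C = β·I_B = 75×0.0103 = 0.771 mA, and I_E = (β+1)I_B = 0.782 mA.
V_CE = V_CC − I_C·R_C − I_E·R_E = 21 − 0.771×2.2 − 0.782×1.5 = 18.1 V.
V_CE = 18.1 V > 0.2 V confirms active-region operation.

I_C ≈ 0.77 mA, V_CE ≈ 18 V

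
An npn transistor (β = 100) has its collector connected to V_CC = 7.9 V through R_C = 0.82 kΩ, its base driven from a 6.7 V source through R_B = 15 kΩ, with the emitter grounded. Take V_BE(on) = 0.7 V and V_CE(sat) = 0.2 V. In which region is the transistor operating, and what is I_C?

Assume active: I_B = (6.7 − 0.7)/15 = 0.4 mA, giving I_C = β·I_B = 40 mA.
But then V_CE = 7.9 − 40×0.82 = -24.9 V < V_CE(sat) = 0.2 V — impossible in the active region.
So the transistor is saturated. With V_CE = 0.2 V, I_C = (V_CC − 0.2)/R_C = 7.7/0.82 = 9.39 mA.
Check: β·I_B = 40 mA > I_C = 9.39 mA, confirming saturation.

saturation; I_C ≈ 9.4 mA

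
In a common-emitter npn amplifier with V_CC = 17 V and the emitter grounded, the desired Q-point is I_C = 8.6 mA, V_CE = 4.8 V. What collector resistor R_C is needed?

Collector loop: V_CC = I_C·R_C + V_CE.
R_C = (V_CC − V_CE)/I_C = (17 − 4.8)/8.6 = 1.42 kΩ.

R_C ≈ 1.4 kΩ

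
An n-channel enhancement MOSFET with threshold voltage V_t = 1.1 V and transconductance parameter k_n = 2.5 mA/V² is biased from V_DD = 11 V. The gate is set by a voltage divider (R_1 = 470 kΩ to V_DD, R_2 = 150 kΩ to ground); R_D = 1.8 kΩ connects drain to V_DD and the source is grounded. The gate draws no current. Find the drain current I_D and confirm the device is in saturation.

V_G = V_DD·R_2/(R_1+R_2) = 11×150/620 = 2.66 V. With the source grounded, V_GS = V_G = 2.66 V.
Assume saturation: I_D = (k_n/2)(V_GS − V_t)² = (2.5/2)×(2.66 − 1.1)² = 1.25×1.56² = 3.05 mA.
V_DS = V_DD − I_D·R_D = 11 − 3.05×1.8 = 5.52 V.
Saturation requires V_DS ≥ V_GS − V_t = 1.56 V; 5.52 ≥ 1.56 ✓.

I_D ≈ 3 mA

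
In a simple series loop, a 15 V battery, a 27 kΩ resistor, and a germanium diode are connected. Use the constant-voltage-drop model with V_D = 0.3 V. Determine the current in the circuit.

KVL around the loop: 15 = V_D + I·R = 0.3 + I × 27 kΩ.
So I = (15 − 0.3) / 27 kΩ = 14.7 / 27 = 0.544 mA.

I ≈ 0.54 mA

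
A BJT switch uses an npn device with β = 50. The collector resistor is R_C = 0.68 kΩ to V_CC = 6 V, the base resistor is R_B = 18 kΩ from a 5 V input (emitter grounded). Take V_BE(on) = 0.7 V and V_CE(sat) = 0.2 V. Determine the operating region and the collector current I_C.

Assume active: I_B = (5 − 0.7)/18 = 0.239 mA, giving I_C = β·I_B = 11.9 mA.
But then V_CE = 6 − 11.9×0.68 = -2.12 V < V_CE(sat) = 0.2 V — impossible in the active region.
So the transistor is saturated. With V_CE = 0.2 V, I_C = (V_CC − 0.2)/R_C = 5.8/0.68 = 8.53 mA.
Check: β·I_B = 11.9 mA > I_C = 8.53 mA, confirming saturation.

saturation; I_C ≈ 8.5 mA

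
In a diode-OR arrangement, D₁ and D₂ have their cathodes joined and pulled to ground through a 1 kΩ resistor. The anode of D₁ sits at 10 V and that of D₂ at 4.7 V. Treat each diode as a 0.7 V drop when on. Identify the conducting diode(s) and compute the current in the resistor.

Only D₁ conducts; I_R ≈ 9.3 mA

Assume both conduct. Then node N would need to be at both 10−0.7 = 9.3 V and 4.7−0.7 = 4 V, which is impossible.
Assume only D₁ conducts: V_N = 10 − 0.7 = 9.3 V, so I_R = 9.3/1 = 9.3 mA.
Check D₂: its anode-to-cathode voltage is 4.7 − 9.3 = -4.6 V < 0.7 V, so it is off. The assumption is consistent.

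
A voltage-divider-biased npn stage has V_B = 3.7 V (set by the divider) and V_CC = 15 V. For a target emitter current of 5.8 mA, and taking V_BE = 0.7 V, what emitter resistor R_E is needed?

V_E = V_B − V_BE = 3.7 − 0.7 = 3 V.
R_E = V_E / I_E = 3 / 5.8 = 0.517 kΩ.

R_E ≈ 0.52 kΩ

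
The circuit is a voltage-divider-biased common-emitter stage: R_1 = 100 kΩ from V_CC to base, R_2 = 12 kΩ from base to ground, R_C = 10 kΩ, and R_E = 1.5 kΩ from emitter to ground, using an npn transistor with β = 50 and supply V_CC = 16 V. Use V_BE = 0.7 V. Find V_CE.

V_CE ≈ 9.3 V

Thevenize the base divider: V_Th = V_CC·R_2/(R_1+R_2) = 16×12/112 = 1.71 V, R_Th = R_1‖R_2 = 10.7 kΩ.
Base-emitter loop: V_Th = I_B·R_Th + V_BE + (β+1)I_B·R_E, so I_B = (1.71 − 0.7) / (10.7 + 51×1.5) = 0.0116 mA.
I_C = β·I_B = 50×0.0116 = 0.581 mA, and I_E = (β+1)I_B = 0.593 mA.
V_CE = V_CC − I_C·R_C − I_E·R_E = 16 − 0.581×10 − 0.593×1.5 = 9.3 V.
V_CE = 9.3 V > 0.2 V confirms active-region operation.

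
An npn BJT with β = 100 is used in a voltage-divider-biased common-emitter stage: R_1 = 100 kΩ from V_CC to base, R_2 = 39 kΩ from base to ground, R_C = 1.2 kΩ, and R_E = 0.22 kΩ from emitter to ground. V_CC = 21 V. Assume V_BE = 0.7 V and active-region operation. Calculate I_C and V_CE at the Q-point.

I_C ≈ 10 mA, V_CE ≈ 6.3 V

Thevenize the base divider: V_Th = V_CC·R_2/(R_1+R_2) = 21×39/139 = 5.89 V, R_Th = R_1‖R_2 = 28.1 kΩ.
Base-emitter loop: V_Th = I_B·R_Th + V_BE + (β+1)I_B·R_E, so I_B = (5.89 − 0.7) / (28.1 + 101×0.22) = 0.103 mA.
I_C = β·I_B = 100×0.103 = 10.3 mA, and I_E = (β+1)I_B = 10.4 mA.
V_CE = V_CC − I_C·R_C − I_E·R_E = 21 − 10.3×1.2 − 10.4×0.22 = 6.31 V.
V_CE = 6.31 V > 0.2 V confirms active-region operation.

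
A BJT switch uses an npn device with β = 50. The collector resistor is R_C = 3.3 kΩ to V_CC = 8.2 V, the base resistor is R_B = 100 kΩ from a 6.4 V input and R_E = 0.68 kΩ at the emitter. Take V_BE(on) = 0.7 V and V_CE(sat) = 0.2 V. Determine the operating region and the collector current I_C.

saturation; I_C ≈ 2 mA

Assume active: I_B = (6.4 − 0.7)/(100 + 51×0.68) = 0.0423 mA, I_C = β·I_B = 2.12 mA.
Then V_CE = 8.2 − 2.12×3.3 − 2.16×0.68 = -0.251 V < 0.2 V — the active assumption fails.
Re-solve with V_CE = 0.2 V. KCL at the emitter: V_E/R_E = (V_BB−0.7−V_E)/R_B + (V_CC−0.2−V_E)/R_C, giving V_E = 1.39 V.
I_C = (V_CC − 0.2 − V_E)/R_C = (8 − 1.39)/3.3 = 2 mA.
Check: I_B = (5.7 − 1.39)/100 = 0.0431 mA, and β·I_B = 2.15 mA > I_C, confirming saturation.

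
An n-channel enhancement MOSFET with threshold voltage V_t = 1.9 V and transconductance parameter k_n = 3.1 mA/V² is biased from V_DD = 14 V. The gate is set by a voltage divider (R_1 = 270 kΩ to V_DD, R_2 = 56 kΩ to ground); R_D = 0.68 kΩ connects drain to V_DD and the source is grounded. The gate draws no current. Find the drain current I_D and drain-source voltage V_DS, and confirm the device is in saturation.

I_D ≈ 0.4 mA, V_DS ≈ 14 V

V_G = V_DD·R_2/(R_1+R_2) = 14×56/326 = 2.4 V. With the source grounded, V_GS = V_G = 2.4 V.
Assume saturation: I_D = (k_n/2)(V_GS − V_t)² = (3.1/2)×(2.4 − 1.9)² = 1.55×0.505² = 0.395 mA.
V_DS = V_DD − I_D·R_D = 14 − 0.395×0.68 = 13.7 V.
Saturation requires V_DS ≥ V_GS − V_t = 0.505 V; 13.7 ≥ 0.505 ✓.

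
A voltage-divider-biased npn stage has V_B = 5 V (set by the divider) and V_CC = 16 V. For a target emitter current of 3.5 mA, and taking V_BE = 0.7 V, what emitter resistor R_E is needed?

V_E = V_B − V_BE = 5 − 0.7 = 4.3 V.
R_E = V_E / I_E = 4.3 / 3.5 = 1.23 kΩ.

R_E ≈ 1.2 kΩ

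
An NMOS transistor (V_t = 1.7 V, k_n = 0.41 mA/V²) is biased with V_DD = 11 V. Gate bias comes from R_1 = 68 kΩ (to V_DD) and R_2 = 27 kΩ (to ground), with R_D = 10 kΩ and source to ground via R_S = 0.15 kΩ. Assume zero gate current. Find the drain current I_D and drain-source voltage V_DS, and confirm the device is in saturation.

I_D ≈ 0.38 mA, V_DS ≈ 7.1 V

V_G = V_DD·R_2/(R_1+R_2) = 11×27/95 = 3.13 V.
Assume saturation: I_D = (k_n/2)(V_GS − V_t)² with V_GS = V_G − I_D·R_S = 3.13 − 0.15·I_D.
Substituting gives 0.00461·I_D² − 1.09·I_D + 0.417 = 0, with roots I_D = 0.384 or 235 mA.
The root I_D = 235 mA gives V_GS = -32.2 V ≤ V_t, so take I_D = 0.384 mA.
Then V_GS = 3.07 V and V_DS = V_DD − I_D(R_D+R_S) = 11 − 0.384×10.2 = 7.1 V.
Saturation requires V_DS ≥ V_GS − V_t = 1.37 V; 7.1 ≥ 1.37 ✓.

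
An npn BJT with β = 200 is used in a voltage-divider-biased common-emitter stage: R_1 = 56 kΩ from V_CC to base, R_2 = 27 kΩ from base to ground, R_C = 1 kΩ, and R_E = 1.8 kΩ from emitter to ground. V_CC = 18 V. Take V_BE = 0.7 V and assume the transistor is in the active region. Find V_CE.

Thevenize the base divider: V_Th = V_CC·R_2/(R_1+R_2) = 18×27/83 = 5.86 V, R_Th = R_1‖R_2 = 18.2 kΩ.
Base-emitter loop: V_Th = I_B·R_Th + V_BE + (β+1)I_B·R_E, so I_B = (5.86 − 0.7) / (18.2 + 201×1.8) = 0.0136 mA.
I_C = β·I_B = 200×0.0136 = 2.71 mA, and I_E = (β+1)I_B = 2.73 mA.
V_CE = V_CC − I_C·R_C − I_E·R_E = 18 − 2.71×1 − 2.73×1.8 = 10.4 V.
V_CE = 10.4 V > 0.2 V confirms active-region operation.

V_CE ≈ 10 V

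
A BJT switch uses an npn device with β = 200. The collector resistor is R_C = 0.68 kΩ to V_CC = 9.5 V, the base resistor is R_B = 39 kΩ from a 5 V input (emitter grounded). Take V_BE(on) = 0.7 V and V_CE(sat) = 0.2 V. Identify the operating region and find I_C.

Assume active: I_B = (5 − 0.7)/39 = 0.11 mA, giving I_C = β·I_B = 22.1 mA.
But then V_CE = 9.5 − 22.1×0.68 = -5.49 V < V_CE(sat) = 0.2 V — impossible in the active region.
So the transistor is saturated. With V_CE = 0.2 V, I_C = (V_CC − 0.2)/R_C = 9.3/0.68 = 13.7 mA.
Check: β·I_B = 22.1 mA > I_C = 13.7 mA, confirming saturation.

saturation; I_C ≈ 14 mA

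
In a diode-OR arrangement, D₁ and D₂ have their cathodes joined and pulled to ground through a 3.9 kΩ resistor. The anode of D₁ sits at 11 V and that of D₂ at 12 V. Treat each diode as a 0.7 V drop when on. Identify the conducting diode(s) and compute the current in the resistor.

Assume both conduct. Then node N would need to be at both 11−0.7 = 10.3 V and 12−0.7 = 11.3 V, which is impossible.
Assume only D₂ conducts: V_N = 12 − 0.7 = 11.3 V, so I_R = 11.3/3.9 = 2.9 mA.
Check D₁: its anode-to-cathode voltage is 11 − 11.3 = -0.3 V < 0.7 V, so it is off. The assumption is consistent.

Only D₂ conducts; I_R ≈ 2.9 mA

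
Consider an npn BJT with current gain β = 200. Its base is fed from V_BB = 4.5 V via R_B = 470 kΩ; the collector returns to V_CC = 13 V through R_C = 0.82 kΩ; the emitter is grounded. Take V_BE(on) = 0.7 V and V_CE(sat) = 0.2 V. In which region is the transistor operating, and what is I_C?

Assume active. Base-emitter loop: I_B = (V_BB − V_BE)/R_B = (4.5 − 0.7)/470 = 0.00809 mA.
I_C = β·I_B = 200×0.00809 = 1.62 mA.
V_CE = V_CC − I_C·R_C = 13 − 1.62×0.82 = 11.7 V > V_CE(sat), so the active-region assumption holds.

active; I_C ≈ 1.6 mA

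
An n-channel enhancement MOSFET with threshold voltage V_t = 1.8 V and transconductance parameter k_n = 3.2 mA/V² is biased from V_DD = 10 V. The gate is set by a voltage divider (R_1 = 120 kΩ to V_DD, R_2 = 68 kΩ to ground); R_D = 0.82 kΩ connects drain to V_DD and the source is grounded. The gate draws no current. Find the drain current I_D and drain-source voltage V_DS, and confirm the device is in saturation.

V_G = V_DD·R_2/(R_1+R_2) = 10×68/188 = 3.62 V. With the source grounded, V_GS = V_G = 3.62 V.
Assume saturation: I_D = (k_n/2)(V_GS − V_t)² = (3.2/2)×(3.62 − 1.8)² = 1.6×1.82² = 5.28 mA.
V_DS = V_DD − I_D·R_D = 10 − 5.28×0.82 = 5.67 V.
Saturation requires V_DS ≥ V_GS − V_t = 1.82 V; 5.67 ≥ 1.82 ✓.

I_D ≈ 5.3 mA, V_DS ≈ 5.7 V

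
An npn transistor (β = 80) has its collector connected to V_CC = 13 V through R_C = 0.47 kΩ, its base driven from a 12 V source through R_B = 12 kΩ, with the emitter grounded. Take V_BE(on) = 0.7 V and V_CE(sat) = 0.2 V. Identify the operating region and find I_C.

Assume active: I_B = (12 − 0.7)/12 = 0.942 mA, giving I_C = β·I_B = 75.3 mA.
But then V_CE = 13 − 75.3×0.47 = -22.4 V < V_CE(sat) = 0.2 V — impossible in the active region.
So the transistor is saturated. With V_CE = 0.2 V, I_C = (V_CC − 0.2)/R_C = 12.8/0.47 = 27.2 mA.
Check: β·I_B = 75.3 mA > I_C = 27.2 mA, confirming saturation.

saturation; I_C ≈ 27 mA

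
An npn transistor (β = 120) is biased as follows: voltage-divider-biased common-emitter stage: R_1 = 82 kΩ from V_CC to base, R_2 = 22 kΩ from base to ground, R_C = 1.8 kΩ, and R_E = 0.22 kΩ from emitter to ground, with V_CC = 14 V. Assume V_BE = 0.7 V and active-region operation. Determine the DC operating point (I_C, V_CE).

I_C ≈ 6.2 mA, V_CE ≈ 1.5 V

Thevenize the base divider: V_Th = V_CC·R_2/(R_1+R_2) = 14×22/104 = 2.96 V, R_Th = R_1‖R_2 = 17.3 kΩ.
Base-emitter loop: V_Th = I_B·R_Th + V_BE + (β+1)I_B·R_E, so I_B = (2.96 − 0.7) / (17.3 + 121×0.22) = 0.0514 mA.
I_C = β·I_B = 120×0.0514 = 6.17 mA, and I_E = (β+1)I_B = 6.22 mA.
V_CE = V_CC − I_C·R_C − I_E·R_E = 14 − 6.17×1.8 − 6.22×0.22 = 1.52 V.
V_CE = 1.52 V > 0.2 V confirms active-region operation.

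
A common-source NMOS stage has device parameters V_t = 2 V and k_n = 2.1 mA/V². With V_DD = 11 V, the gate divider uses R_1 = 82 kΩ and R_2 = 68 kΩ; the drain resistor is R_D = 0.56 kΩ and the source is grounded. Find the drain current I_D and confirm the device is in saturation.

V_G = V_DD·R_2/(R_1+R_2) = 11×68/150 = 4.99 V. With the source grounded, V_GS = V_G = 4.99 V.
Assume saturation: I_D = (k_n/2)(V_GS − V_t)² = (2.1/2)×(4.99 − 2)² = 1.05×2.99² = 9.37 mA.
V_DS = V_DD − I_D·R_D = 11 − 9.37×0.56 = 5.75 V.
Saturation requires V_DS ≥ V_GS − V_t = 2.99 V; 5.75 ≥ 2.99 ✓.

I_D ≈ 9.4 mA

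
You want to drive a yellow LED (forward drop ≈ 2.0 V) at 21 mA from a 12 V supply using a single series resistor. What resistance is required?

The resistor drops V_S − V_D = 12 − 2.0 = 10 V at 21 mA.
R = 10 V / 21 mA = 0.476 kΩ.

R ≈ 0.48 kΩ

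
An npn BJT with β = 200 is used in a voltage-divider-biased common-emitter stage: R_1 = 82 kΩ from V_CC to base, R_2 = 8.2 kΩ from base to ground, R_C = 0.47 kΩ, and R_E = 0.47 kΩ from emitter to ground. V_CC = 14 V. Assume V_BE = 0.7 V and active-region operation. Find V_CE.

Thevenize the base divider: V_Th = V_CC·R_2/(R_1+R_2) = 14×8.2/90.2 = 1.27 V, R_Th = R_1‖R_2 = 7.45 kΩ.
Base-emitter loop: V_Th = I_B·R_Th + V_BE + (β+1)I_B·R_E, so I_B = (1.27 − 0.7) / (7.45 + 201×0.47) = 0.00562 mA.
I_C = β·I_B = 200×0.00562 = 1.12 mA, and I_E = (β+1)I_B = 1.13 mA.
V_CE = V_CC − I_C·R_C − I_E·R_E = 14 − 1.12×0.47 − 1.13×0.47 = 12.9 V.
V_CE = 12.9 V > 0.2 V confirms active-region operation.

V_CE ≈ 13 V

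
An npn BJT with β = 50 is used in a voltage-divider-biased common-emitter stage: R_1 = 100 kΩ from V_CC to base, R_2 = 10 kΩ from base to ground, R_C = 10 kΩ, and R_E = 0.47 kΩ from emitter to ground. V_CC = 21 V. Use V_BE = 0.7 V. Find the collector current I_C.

Thevenize the base divider: V_Th = V_CC·R_2/(R_1+R_2) = 21×10/110 = 1.91 V, R_Th = R_1‖R_2 = 9.09 kΩ.
Base-emitter loop: V_Th = I_B·R_Th + V_BE + (β+1)I_B·R_E, so I_B = (1.91 − 0.7) / (9.09 + 51×0.47) = 0.0366 mA.
I_C = β·I_B = 50×0.0366 = 1.83 mA, and I_E = (β+1)I_B = 1.87 mA.
V_CE = V_CC − I_C·R_C − I_E·R_E = 21 − 1.83×10 − 1.87×0.47 = 1.84 V.
V_CE = 1.84 V > 0.2 V confirms active-region operation.

I_C ≈ 1.8 mA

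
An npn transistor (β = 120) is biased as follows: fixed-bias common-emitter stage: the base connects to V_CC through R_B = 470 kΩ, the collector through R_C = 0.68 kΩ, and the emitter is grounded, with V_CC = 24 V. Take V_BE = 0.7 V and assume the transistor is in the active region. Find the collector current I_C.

Base loop: V_CC = I_B·R_B + V_BE, so I_B = (24 − 0.7)/470 kΩ = 0.0496 mA.
In the active region I_C = β·I_B = 120 × 0.0496 = 5.95 mA.
Collector loop: V_CE = V_CC − I_C·R_C = 24 − 5.95×0.68 = 20 V.
Since V_CE = 20 V > V_CE(sat) ≈ 0.2 V, the transistor is in the active region as assumed.

I_C ≈ 5.9 mA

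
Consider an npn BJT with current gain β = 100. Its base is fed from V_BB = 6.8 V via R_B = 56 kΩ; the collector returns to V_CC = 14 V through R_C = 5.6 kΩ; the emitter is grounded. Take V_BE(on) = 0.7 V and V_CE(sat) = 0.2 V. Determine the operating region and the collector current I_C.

saturation; I_C ≈ 2.5 mA

Assume active: I_B = (6.8 − 0.7)/56 = 0.109 mA, giving I_C = β·I_B = 10.9 mA.
But then V_CE = 14 − 10.9×5.6 = -47 V < V_CE(sat) = 0.2 V — impossible in the active region.
So the transistor is saturated. With V_CE = 0.2 V, I_C = (V_CC − 0.2)/R_C = 13.8/5.6 = 2.46 mA.
Check: β·I_B = 10.9 mA > I_C = 2.46 mA, confirming saturation.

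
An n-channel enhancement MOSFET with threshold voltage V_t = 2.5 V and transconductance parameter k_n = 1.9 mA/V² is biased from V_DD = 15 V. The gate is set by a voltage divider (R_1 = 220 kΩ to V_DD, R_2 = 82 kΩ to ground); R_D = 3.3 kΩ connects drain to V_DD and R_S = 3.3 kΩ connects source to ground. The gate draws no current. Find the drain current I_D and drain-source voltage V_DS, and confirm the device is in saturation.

I_D ≈ 0.3 mA, V_DS ≈ 13 V

V_G = V_DD·R_2/(R_1+R_2) = 15×82/302 = 4.07 V.
Assume saturation: I_D = (k_n/2)(V_GS − V_t)² with V_GS = V_G − I_D·R_S = 4.07 − 3.3·I_D.
Substituting gives 10.3·I_D² − 10.9·I_D + 2.35 = 0, with roots I_D = 0.305 or 0.745 mA.
The root I_D = 0.745 mA gives V_GS = 1.61 V ≤ V_t, so take I_D = 0.305 mA.
Then V_GS = 3.07 V and V_DS = V_DD − I_D(R_D+R_S) = 15 − 0.305×6.6 = 13 V.
Saturation requires V_DS ≥ V_GS − V_t = 0.567 V; 13 ≥ 0.567 ✓.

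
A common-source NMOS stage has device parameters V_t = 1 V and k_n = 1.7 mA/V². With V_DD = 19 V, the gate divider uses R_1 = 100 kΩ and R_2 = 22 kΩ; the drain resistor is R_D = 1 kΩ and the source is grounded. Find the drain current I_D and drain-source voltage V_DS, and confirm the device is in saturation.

V_G = V_DD·R_2/(R_1+R_2) = 19×22/122 = 3.43 V. With the source grounded, V_GS = V_G = 3.43 V.
Assume saturation: I_D = (k_n/2)(V_GS − V_t)² = (1.7/2)×(3.43 − 1)² = 0.85×2.43² = 5 mA.
V_DS = V_DD − I_D·R_D = 19 − 5×1 = 14 V.
Saturation requires V_DS ≥ V_GS − V_t = 2.43 V; 14 ≥ 2.43 ✓.

I_D ≈ 5 mA, V_DS ≈ 14 V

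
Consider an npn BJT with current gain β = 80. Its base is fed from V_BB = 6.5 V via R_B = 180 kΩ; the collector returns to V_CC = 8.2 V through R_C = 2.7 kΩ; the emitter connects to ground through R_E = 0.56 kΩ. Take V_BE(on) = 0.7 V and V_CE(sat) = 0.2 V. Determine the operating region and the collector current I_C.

active; I_C ≈ 2.1 mA

Assume active. Base-emitter loop: I_B = (V_BB − V_BE)/(R_B + (β+1)R_E) = (6.5 − 0.7)/(180 + 81×0.56) = 0.0257 mA.
I_C = β·I_B = 80×0.0257 = 2.06 mA.
V_CE = V_CC − I_C·R_C − I_E·R_E = 8.2 − 2.06×2.7 − 2.08×0.56 = 1.47 V > V_CE(sat), so the active-region assumption holds.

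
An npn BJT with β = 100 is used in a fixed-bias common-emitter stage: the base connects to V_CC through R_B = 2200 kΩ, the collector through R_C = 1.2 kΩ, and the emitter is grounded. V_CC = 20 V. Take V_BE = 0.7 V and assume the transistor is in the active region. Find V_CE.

V_CE ≈ 19 V

Base loop: V_CC = I_B·R_B + V_BE, so I_B = (20 − 0.7)/2200 kΩ = 0.00877 mA.
In the active region I_C = β·I_B = 100 × 0.00877 = 0.877 mA.
Collector loop: V_CE = V_CC − I_C·R_C = 20 − 0.877×1.2 = 18.9 V.
Since V_CE = 18.9 V > V_CE(sat) ≈ 0.2 V, the transistor is in the active region as assumed.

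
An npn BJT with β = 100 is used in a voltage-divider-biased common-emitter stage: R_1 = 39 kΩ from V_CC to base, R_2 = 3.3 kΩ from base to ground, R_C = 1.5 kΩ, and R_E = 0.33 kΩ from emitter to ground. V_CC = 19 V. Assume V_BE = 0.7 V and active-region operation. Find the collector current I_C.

Thevenize the base divider: V_Th = V_CC·R_2/(R_1+R_2) = 19×3.3/42.3 = 1.48 V, R_Th = R_1‖R_2 = 3.04 kΩ.
Base-emitter loop: V_Th = I_B·R_Th + V_BE + (β+1)I_B·R_E, so I_B = (1.48 − 0.7) / (3.04 + 101×0.33) = 0.0215 mA.
I_C = β·I_B = 100×0.0215 = 2.15 mA, and I_E = (β+1)I_B = 2.17 mA.
V_CE = V_CC − I_C·R_C − I_E·R_E = 19 − 2.15×1.5 − 2.17×0.33 = 15.1 V.
V_CE = 15.1 V > 0.2 V confirms active-region operation.

I_C ≈ 2.2 mA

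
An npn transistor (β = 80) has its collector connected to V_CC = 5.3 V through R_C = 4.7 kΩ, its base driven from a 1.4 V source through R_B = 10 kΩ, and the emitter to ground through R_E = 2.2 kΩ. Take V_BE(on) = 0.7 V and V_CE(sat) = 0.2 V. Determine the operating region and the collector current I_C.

Assume active. Base-emitter loop: I_B = (V_BB − V_BE)/(R_B + (β+1)R_E) = (1.4 − 0.7)/(10 + 81×2.2) = 0.00372 mA.
I_C = β·I_B = 80×0.00372 = 0.298 mA.
V_CE = V_CC − I_C·R_C − I_E·R_E = 5.3 − 0.298×4.7 − 0.301×2.2 = 3.24 V > V_CE(sat), so the active-region assumption holds.

active; I_C ≈ 0.3 mA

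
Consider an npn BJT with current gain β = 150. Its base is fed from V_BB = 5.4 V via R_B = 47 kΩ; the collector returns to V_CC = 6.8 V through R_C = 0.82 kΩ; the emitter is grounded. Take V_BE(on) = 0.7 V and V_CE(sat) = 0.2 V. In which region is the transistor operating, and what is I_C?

saturation; I_C ≈ 8 mA

Assume active: I_B = (5.4 − 0.7)/47 = 0.1 mA, giving I_C = β·I_B = 15 mA.
But then V_CE = 6.8 − 15×0.82 = -5.5 V < V_CE(sat) = 0.2 V — impossible in the active region.
So the transistor is saturated. With V_CE = 0.2 V, I_C = (V_CC − 0.2)/R_C = 6.6/0.82 = 8.05 mA.
Check: β·I_B = 15 mA > I_C = 8.05 mA, confirming saturation.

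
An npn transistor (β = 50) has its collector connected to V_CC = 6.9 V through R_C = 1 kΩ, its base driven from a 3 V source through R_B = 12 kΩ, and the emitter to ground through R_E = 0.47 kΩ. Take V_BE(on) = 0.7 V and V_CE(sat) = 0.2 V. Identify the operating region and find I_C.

Assume active. Base-emitter loop: I_B = (V_BB − V_BE)/(R_B + (β+1)R_E) = (3 − 0.7)/(12 + 51×0.47) = 0.0639 mA.
I_C = β·I_B = 50×0.0639 = 3.2 mA.
V_CE = V_CC − I_C·R_C − I_E·R_E = 6.9 − 3.2×1 − 3.26×0.47 = 2.17 V > V_CE(sat), so the active-region assumption holds.

active; I_C ≈ 3.2 mA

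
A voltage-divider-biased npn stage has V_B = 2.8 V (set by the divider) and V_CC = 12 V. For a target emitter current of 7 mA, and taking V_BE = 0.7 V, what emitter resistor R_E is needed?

R_E ≈ 0.3 kΩ

V_E = V_B − V_BE = 2.8 − 0.7 = 2.1 V.
R_E = V_E / I_E = 2.1 / 7 = 0.3 kΩ.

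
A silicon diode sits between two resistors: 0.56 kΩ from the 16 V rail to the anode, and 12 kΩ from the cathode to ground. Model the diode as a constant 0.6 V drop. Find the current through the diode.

The two resistors are in series with the diode, so KVL gives 16 = I·0.56 + 0.6 + I·12.
I = (16 − 0.6) / (0.56 + 12) kΩ = 15.4 / 12.6 = 1.23 mA.

I ≈ 1.2 mA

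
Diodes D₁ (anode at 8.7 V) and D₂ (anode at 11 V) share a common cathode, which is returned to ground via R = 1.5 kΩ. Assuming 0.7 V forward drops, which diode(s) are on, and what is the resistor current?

Assume both conduct. Then node N would need to be at both 8.7−0.7 = 8 V and 11−0.7 = 10.3 V, which is impossible.
Assume only D₂ conducts: V_N = 11 − 0.7 = 10.3 V, so I_R = 10.3/1.5 = 6.87 mA.
Check D₁: its anode-to-cathode voltage is 8.7 − 10.3 = -1.6 V < 0.7 V, so it is off. The assumption is consistent.

Only D₂ conducts; I_R ≈ 6.9 mA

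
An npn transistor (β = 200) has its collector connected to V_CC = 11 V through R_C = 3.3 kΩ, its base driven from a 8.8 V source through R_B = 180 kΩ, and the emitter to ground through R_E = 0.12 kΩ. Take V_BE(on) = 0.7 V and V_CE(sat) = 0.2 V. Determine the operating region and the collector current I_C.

saturation; I_C ≈ 3.2 mA

Assume active: I_B = (8.8 − 0.7)/(180 + 201×0.12) = 0.0397 mA, I_C = β·I_B = 7.94 mA.
Then V_CE = 11 − 7.94×3.3 − 7.98×0.12 = -16.1 V < 0.2 V — the active assumption fails.
Re-solve with V_CE = 0.2 V. KCL at the emitter: V_E/R_E = (V_BB−0.7−V_E)/R_B + (V_CC−0.2−V_E)/R_C, giving V_E = 0.384 V.
I_C = (V_CC − 0.2 − V_E)/R_C = (10.8 − 0.384)/3.3 = 3.16 mA.
Check: I_B = (8.1 − 0.384)/180 = 0.0429 mA, and β·I_B = 8.57 mA > I_C, confirming saturation.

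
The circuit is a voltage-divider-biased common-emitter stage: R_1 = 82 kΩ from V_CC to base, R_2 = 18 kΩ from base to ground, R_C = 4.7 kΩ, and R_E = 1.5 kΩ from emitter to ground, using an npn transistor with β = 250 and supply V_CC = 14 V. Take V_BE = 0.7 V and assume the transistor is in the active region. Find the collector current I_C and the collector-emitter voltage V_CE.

I_C ≈ 1.2 mA, V_CE ≈ 6.8 V

Thevenize the base divider: V_Th = V_CC·R_2/(R_1+R_2) = 14×18/100 = 2.52 V, R_Th = R_1‖R_2 = 14.8 kΩ.
Base-emitter loop: V_Th = I_B·R_Th + V_BE + (β+1)I_B·R_E, so I_B = (2.52 − 0.7) / (14.8 + 251×1.5) = 0.00465 mA.
I_C = β·I_B = 250×0.00465 = 1.16 mA, and I_E = (β+1)I_B = 1.17 mA.
V_CE = V_CC − I_C·R_C − I_E·R_E = 14 − 1.16×4.7 − 1.17×1.5 = 6.78 V.
V_CE = 6.78 V > 0.2 V confirms active-region operation.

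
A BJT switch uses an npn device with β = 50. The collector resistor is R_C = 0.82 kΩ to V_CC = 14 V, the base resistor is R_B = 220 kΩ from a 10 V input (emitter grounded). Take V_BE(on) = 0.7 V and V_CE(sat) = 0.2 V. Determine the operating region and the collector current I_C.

Assume active. Base-emitter loop: I_B = (V_BB − V_BE)/R_B = (10 − 0.7)/220 = 0.0423 mA.
I_C = β·I_B = 50×0.0423 = 2.11 mA.
V_CE = V_CC − I_C·R_C = 14 − 2.11×0.82 = 12.3 V > V_CE(sat), so the active-region assumption holds.

active; I_C ≈ 2.1 mA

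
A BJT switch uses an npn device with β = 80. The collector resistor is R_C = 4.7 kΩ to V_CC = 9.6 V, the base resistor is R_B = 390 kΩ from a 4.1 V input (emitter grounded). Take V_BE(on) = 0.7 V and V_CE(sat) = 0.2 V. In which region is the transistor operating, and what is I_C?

active; I_C ≈ 0.7 mA

Assume active. Base-emitter loop: I_B = (V_BB − V_BE)/R_B = (4.1 − 0.7)/390 = 0.00872 mA.
I_C = β·I_B = 80×0.00872 = 0.697 mA.
V_CE = V_CC − I_C·R_C = 9.6 − 0.697×4.7 = 6.32 V > V_CE(sat), so the active-region assumption holds.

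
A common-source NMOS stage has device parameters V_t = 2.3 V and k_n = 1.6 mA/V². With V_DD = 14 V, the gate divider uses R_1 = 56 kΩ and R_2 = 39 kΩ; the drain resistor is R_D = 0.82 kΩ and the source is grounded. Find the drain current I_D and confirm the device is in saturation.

I_D ≈ 9.5 mA

V_G = V_DD·R_2/(R_1+R_2) = 14×39/95 = 5.75 V. With the source grounded, V_GS = V_G = 5.75 V.
Assume saturation: I_D = (k_n/2)(V_GS − V_t)² = (1.6/2)×(5.75 − 2.3)² = 0.8×3.45² = 9.51 mA.
V_DS = V_DD − I_D·R_D = 14 − 9.51×0.82 = 6.2 V.
Saturation requires V_DS ≥ V_GS − V_t = 3.45 V; 6.2 ≥ 3.45 ✓.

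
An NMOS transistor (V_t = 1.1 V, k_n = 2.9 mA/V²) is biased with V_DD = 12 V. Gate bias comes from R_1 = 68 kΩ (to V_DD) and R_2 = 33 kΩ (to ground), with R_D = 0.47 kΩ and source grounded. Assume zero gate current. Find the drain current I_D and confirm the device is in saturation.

V_G = V_DD·R_2/(R_1+R_2) = 12×33/101 = 3.92 V. With the source grounded, V_GS = V_G = 3.92 V.
Assume saturation: I_D = (k_n/2)(V_GS − V_t)² = (2.9/2)×(3.92 − 1.1)² = 1.45×2.82² = 11.5 mA.
V_DS = V_DD − I_D·R_D = 12 − 11.5×0.47 = 6.58 V.
Saturation requires V_DS ≥ V_GS − V_t = 2.82 V; 6.58 ≥ 2.82 ✓.

I_D ≈ 12 mA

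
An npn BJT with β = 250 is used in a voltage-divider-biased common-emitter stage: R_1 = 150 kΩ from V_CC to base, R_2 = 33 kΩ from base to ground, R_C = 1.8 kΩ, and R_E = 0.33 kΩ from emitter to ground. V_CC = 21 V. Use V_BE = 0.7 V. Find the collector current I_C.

I_C ≈ 7 mA

Thevenize the base divider: V_Th = V_CC·R_2/(R_1+R_2) = 21×33/183 = 3.79 V, R_Th = R_1‖R_2 = 27 kΩ.
Base-emitter loop: V_Th = I_B·R_Th + V_BE + (β+1)I_B·R_E, so I_B = (3.79 − 0.7) / (27 + 251×0.33) = 0.0281 mA.
I_C = β·I_B = 250×0.0281 = 7.02 mA, and I_E = (β+1)I_B = 7.05 mA.
V_CE = V_CC − I_C·R_C − I_E·R_E = 21 − 7.02×1.8 − 7.05×0.33 = 6.03 V.
V_CE = 6.03 V > 0.2 V confirms active-region operation.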